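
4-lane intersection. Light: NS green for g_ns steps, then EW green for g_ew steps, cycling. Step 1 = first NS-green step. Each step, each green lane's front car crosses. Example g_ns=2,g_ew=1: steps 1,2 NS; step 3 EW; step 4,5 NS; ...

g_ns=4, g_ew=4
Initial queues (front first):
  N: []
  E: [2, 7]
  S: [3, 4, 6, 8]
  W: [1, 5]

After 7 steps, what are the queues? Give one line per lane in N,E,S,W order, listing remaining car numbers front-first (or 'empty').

Step 1 [NS]: N:empty,E:wait,S:car3-GO,W:wait | queues: N=0 E=2 S=3 W=2
Step 2 [NS]: N:empty,E:wait,S:car4-GO,W:wait | queues: N=0 E=2 S=2 W=2
Step 3 [NS]: N:empty,E:wait,S:car6-GO,W:wait | queues: N=0 E=2 S=1 W=2
Step 4 [NS]: N:empty,E:wait,S:car8-GO,W:wait | queues: N=0 E=2 S=0 W=2
Step 5 [EW]: N:wait,E:car2-GO,S:wait,W:car1-GO | queues: N=0 E=1 S=0 W=1
Step 6 [EW]: N:wait,E:car7-GO,S:wait,W:car5-GO | queues: N=0 E=0 S=0 W=0

N: empty
E: empty
S: empty
W: empty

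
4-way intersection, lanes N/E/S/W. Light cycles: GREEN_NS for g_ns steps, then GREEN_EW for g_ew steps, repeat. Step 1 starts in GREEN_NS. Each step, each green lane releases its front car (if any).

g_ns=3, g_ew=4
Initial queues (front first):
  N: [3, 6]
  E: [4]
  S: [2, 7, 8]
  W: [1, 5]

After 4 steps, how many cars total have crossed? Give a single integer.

Step 1 [NS]: N:car3-GO,E:wait,S:car2-GO,W:wait | queues: N=1 E=1 S=2 W=2
Step 2 [NS]: N:car6-GO,E:wait,S:car7-GO,W:wait | queues: N=0 E=1 S=1 W=2
Step 3 [NS]: N:empty,E:wait,S:car8-GO,W:wait | queues: N=0 E=1 S=0 W=2
Step 4 [EW]: N:wait,E:car4-GO,S:wait,W:car1-GO | queues: N=0 E=0 S=0 W=1
Cars crossed by step 4: 7

Answer: 7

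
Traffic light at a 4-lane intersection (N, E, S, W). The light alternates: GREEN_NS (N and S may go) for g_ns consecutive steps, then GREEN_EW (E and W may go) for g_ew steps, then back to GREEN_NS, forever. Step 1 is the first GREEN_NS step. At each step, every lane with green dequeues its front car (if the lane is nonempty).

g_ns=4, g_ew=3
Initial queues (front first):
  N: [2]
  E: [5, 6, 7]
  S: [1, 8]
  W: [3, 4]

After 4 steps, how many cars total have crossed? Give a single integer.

Answer: 3

Derivation:
Step 1 [NS]: N:car2-GO,E:wait,S:car1-GO,W:wait | queues: N=0 E=3 S=1 W=2
Step 2 [NS]: N:empty,E:wait,S:car8-GO,W:wait | queues: N=0 E=3 S=0 W=2
Step 3 [NS]: N:empty,E:wait,S:empty,W:wait | queues: N=0 E=3 S=0 W=2
Step 4 [NS]: N:empty,E:wait,S:empty,W:wait | queues: N=0 E=3 S=0 W=2
Cars crossed by step 4: 3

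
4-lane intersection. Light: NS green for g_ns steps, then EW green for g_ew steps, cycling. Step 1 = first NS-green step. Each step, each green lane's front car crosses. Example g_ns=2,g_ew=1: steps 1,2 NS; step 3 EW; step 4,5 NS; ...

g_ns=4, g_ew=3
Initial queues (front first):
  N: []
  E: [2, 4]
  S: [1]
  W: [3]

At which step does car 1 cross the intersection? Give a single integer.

Step 1 [NS]: N:empty,E:wait,S:car1-GO,W:wait | queues: N=0 E=2 S=0 W=1
Step 2 [NS]: N:empty,E:wait,S:empty,W:wait | queues: N=0 E=2 S=0 W=1
Step 3 [NS]: N:empty,E:wait,S:empty,W:wait | queues: N=0 E=2 S=0 W=1
Step 4 [NS]: N:empty,E:wait,S:empty,W:wait | queues: N=0 E=2 S=0 W=1
Step 5 [EW]: N:wait,E:car2-GO,S:wait,W:car3-GO | queues: N=0 E=1 S=0 W=0
Step 6 [EW]: N:wait,E:car4-GO,S:wait,W:empty | queues: N=0 E=0 S=0 W=0
Car 1 crosses at step 1

1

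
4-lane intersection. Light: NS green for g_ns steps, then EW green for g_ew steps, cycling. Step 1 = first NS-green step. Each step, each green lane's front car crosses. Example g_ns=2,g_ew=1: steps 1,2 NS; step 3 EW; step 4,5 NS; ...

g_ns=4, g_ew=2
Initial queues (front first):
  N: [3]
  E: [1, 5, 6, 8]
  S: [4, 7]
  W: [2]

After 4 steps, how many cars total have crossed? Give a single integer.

Answer: 3

Derivation:
Step 1 [NS]: N:car3-GO,E:wait,S:car4-GO,W:wait | queues: N=0 E=4 S=1 W=1
Step 2 [NS]: N:empty,E:wait,S:car7-GO,W:wait | queues: N=0 E=4 S=0 W=1
Step 3 [NS]: N:empty,E:wait,S:empty,W:wait | queues: N=0 E=4 S=0 W=1
Step 4 [NS]: N:empty,E:wait,S:empty,W:wait | queues: N=0 E=4 S=0 W=1
Cars crossed by step 4: 3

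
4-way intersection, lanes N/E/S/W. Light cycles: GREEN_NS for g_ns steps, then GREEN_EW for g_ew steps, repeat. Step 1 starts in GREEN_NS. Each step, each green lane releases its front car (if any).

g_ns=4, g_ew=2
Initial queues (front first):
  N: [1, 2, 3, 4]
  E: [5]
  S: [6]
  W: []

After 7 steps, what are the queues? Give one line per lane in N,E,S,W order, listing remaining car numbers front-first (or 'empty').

Step 1 [NS]: N:car1-GO,E:wait,S:car6-GO,W:wait | queues: N=3 E=1 S=0 W=0
Step 2 [NS]: N:car2-GO,E:wait,S:empty,W:wait | queues: N=2 E=1 S=0 W=0
Step 3 [NS]: N:car3-GO,E:wait,S:empty,W:wait | queues: N=1 E=1 S=0 W=0
Step 4 [NS]: N:car4-GO,E:wait,S:empty,W:wait | queues: N=0 E=1 S=0 W=0
Step 5 [EW]: N:wait,E:car5-GO,S:wait,W:empty | queues: N=0 E=0 S=0 W=0

N: empty
E: empty
S: empty
W: empty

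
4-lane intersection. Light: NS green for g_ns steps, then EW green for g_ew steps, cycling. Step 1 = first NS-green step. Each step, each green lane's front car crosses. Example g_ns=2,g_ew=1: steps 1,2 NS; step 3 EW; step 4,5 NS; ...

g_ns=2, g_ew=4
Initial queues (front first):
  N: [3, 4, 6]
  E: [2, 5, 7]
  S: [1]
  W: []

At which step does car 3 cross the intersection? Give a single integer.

Step 1 [NS]: N:car3-GO,E:wait,S:car1-GO,W:wait | queues: N=2 E=3 S=0 W=0
Step 2 [NS]: N:car4-GO,E:wait,S:empty,W:wait | queues: N=1 E=3 S=0 W=0
Step 3 [EW]: N:wait,E:car2-GO,S:wait,W:empty | queues: N=1 E=2 S=0 W=0
Step 4 [EW]: N:wait,E:car5-GO,S:wait,W:empty | queues: N=1 E=1 S=0 W=0
Step 5 [EW]: N:wait,E:car7-GO,S:wait,W:empty | queues: N=1 E=0 S=0 W=0
Step 6 [EW]: N:wait,E:empty,S:wait,W:empty | queues: N=1 E=0 S=0 W=0
Step 7 [NS]: N:car6-GO,E:wait,S:empty,W:wait | queues: N=0 E=0 S=0 W=0
Car 3 crosses at step 1

1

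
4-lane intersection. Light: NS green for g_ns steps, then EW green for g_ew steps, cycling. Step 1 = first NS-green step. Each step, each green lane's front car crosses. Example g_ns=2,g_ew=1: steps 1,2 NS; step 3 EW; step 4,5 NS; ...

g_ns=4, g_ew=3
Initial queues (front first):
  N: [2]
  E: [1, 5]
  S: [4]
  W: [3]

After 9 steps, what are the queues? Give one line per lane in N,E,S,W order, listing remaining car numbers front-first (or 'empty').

Step 1 [NS]: N:car2-GO,E:wait,S:car4-GO,W:wait | queues: N=0 E=2 S=0 W=1
Step 2 [NS]: N:empty,E:wait,S:empty,W:wait | queues: N=0 E=2 S=0 W=1
Step 3 [NS]: N:empty,E:wait,S:empty,W:wait | queues: N=0 E=2 S=0 W=1
Step 4 [NS]: N:empty,E:wait,S:empty,W:wait | queues: N=0 E=2 S=0 W=1
Step 5 [EW]: N:wait,E:car1-GO,S:wait,W:car3-GO | queues: N=0 E=1 S=0 W=0
Step 6 [EW]: N:wait,E:car5-GO,S:wait,W:empty | queues: N=0 E=0 S=0 W=0

N: empty
E: empty
S: empty
W: empty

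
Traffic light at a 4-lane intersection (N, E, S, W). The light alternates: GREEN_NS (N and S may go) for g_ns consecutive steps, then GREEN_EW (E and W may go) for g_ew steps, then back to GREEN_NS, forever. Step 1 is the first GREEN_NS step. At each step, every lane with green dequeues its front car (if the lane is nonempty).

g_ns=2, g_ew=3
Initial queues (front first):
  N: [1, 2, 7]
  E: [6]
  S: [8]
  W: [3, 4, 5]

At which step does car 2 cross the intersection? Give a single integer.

Step 1 [NS]: N:car1-GO,E:wait,S:car8-GO,W:wait | queues: N=2 E=1 S=0 W=3
Step 2 [NS]: N:car2-GO,E:wait,S:empty,W:wait | queues: N=1 E=1 S=0 W=3
Step 3 [EW]: N:wait,E:car6-GO,S:wait,W:car3-GO | queues: N=1 E=0 S=0 W=2
Step 4 [EW]: N:wait,E:empty,S:wait,W:car4-GO | queues: N=1 E=0 S=0 W=1
Step 5 [EW]: N:wait,E:empty,S:wait,W:car5-GO | queues: N=1 E=0 S=0 W=0
Step 6 [NS]: N:car7-GO,E:wait,S:empty,W:wait | queues: N=0 E=0 S=0 W=0
Car 2 crosses at step 2

2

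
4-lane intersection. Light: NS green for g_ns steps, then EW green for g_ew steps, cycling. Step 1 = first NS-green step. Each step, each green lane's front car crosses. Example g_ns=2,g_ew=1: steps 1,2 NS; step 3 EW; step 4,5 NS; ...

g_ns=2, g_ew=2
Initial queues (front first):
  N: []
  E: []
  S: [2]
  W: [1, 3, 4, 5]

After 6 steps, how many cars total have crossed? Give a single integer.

Answer: 3

Derivation:
Step 1 [NS]: N:empty,E:wait,S:car2-GO,W:wait | queues: N=0 E=0 S=0 W=4
Step 2 [NS]: N:empty,E:wait,S:empty,W:wait | queues: N=0 E=0 S=0 W=4
Step 3 [EW]: N:wait,E:empty,S:wait,W:car1-GO | queues: N=0 E=0 S=0 W=3
Step 4 [EW]: N:wait,E:empty,S:wait,W:car3-GO | queues: N=0 E=0 S=0 W=2
Step 5 [NS]: N:empty,E:wait,S:empty,W:wait | queues: N=0 E=0 S=0 W=2
Step 6 [NS]: N:empty,E:wait,S:empty,W:wait | queues: N=0 E=0 S=0 W=2
Cars crossed by step 6: 3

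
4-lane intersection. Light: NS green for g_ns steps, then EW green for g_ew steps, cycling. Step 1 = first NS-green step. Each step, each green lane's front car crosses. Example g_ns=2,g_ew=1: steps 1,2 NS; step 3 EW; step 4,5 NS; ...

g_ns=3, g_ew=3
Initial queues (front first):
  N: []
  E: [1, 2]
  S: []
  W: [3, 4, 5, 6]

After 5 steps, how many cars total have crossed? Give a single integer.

Step 1 [NS]: N:empty,E:wait,S:empty,W:wait | queues: N=0 E=2 S=0 W=4
Step 2 [NS]: N:empty,E:wait,S:empty,W:wait | queues: N=0 E=2 S=0 W=4
Step 3 [NS]: N:empty,E:wait,S:empty,W:wait | queues: N=0 E=2 S=0 W=4
Step 4 [EW]: N:wait,E:car1-GO,S:wait,W:car3-GO | queues: N=0 E=1 S=0 W=3
Step 5 [EW]: N:wait,E:car2-GO,S:wait,W:car4-GO | queues: N=0 E=0 S=0 W=2
Cars crossed by step 5: 4

Answer: 4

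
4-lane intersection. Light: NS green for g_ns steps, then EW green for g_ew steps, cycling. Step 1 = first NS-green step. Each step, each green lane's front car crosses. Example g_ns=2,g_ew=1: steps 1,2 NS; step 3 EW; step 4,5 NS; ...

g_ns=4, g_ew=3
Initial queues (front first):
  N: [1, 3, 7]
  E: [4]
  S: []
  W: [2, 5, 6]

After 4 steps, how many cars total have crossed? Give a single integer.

Answer: 3

Derivation:
Step 1 [NS]: N:car1-GO,E:wait,S:empty,W:wait | queues: N=2 E=1 S=0 W=3
Step 2 [NS]: N:car3-GO,E:wait,S:empty,W:wait | queues: N=1 E=1 S=0 W=3
Step 3 [NS]: N:car7-GO,E:wait,S:empty,W:wait | queues: N=0 E=1 S=0 W=3
Step 4 [NS]: N:empty,E:wait,S:empty,W:wait | queues: N=0 E=1 S=0 W=3
Cars crossed by step 4: 3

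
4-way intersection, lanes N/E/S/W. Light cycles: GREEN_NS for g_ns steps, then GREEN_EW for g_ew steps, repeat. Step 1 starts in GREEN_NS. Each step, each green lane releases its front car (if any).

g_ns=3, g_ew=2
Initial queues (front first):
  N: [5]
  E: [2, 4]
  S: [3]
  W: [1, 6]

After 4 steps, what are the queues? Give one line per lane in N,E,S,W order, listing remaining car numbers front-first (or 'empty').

Step 1 [NS]: N:car5-GO,E:wait,S:car3-GO,W:wait | queues: N=0 E=2 S=0 W=2
Step 2 [NS]: N:empty,E:wait,S:empty,W:wait | queues: N=0 E=2 S=0 W=2
Step 3 [NS]: N:empty,E:wait,S:empty,W:wait | queues: N=0 E=2 S=0 W=2
Step 4 [EW]: N:wait,E:car2-GO,S:wait,W:car1-GO | queues: N=0 E=1 S=0 W=1

N: empty
E: 4
S: empty
W: 6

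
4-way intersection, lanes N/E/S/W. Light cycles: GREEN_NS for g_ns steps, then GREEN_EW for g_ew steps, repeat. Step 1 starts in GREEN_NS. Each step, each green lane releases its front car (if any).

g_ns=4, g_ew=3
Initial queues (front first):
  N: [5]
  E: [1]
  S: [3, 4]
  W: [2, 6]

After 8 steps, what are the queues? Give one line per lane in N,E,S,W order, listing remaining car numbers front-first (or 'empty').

Step 1 [NS]: N:car5-GO,E:wait,S:car3-GO,W:wait | queues: N=0 E=1 S=1 W=2
Step 2 [NS]: N:empty,E:wait,S:car4-GO,W:wait | queues: N=0 E=1 S=0 W=2
Step 3 [NS]: N:empty,E:wait,S:empty,W:wait | queues: N=0 E=1 S=0 W=2
Step 4 [NS]: N:empty,E:wait,S:empty,W:wait | queues: N=0 E=1 S=0 W=2
Step 5 [EW]: N:wait,E:car1-GO,S:wait,W:car2-GO | queues: N=0 E=0 S=0 W=1
Step 6 [EW]: N:wait,E:empty,S:wait,W:car6-GO | queues: N=0 E=0 S=0 W=0

N: empty
E: empty
S: empty
W: empty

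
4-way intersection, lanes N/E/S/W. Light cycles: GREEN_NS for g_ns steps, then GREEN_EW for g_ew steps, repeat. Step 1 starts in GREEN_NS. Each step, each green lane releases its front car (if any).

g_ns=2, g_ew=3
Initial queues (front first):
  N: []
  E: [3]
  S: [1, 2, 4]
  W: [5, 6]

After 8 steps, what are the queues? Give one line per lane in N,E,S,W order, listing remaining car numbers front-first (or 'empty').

Step 1 [NS]: N:empty,E:wait,S:car1-GO,W:wait | queues: N=0 E=1 S=2 W=2
Step 2 [NS]: N:empty,E:wait,S:car2-GO,W:wait | queues: N=0 E=1 S=1 W=2
Step 3 [EW]: N:wait,E:car3-GO,S:wait,W:car5-GO | queues: N=0 E=0 S=1 W=1
Step 4 [EW]: N:wait,E:empty,S:wait,W:car6-GO | queues: N=0 E=0 S=1 W=0
Step 5 [EW]: N:wait,E:empty,S:wait,W:empty | queues: N=0 E=0 S=1 W=0
Step 6 [NS]: N:empty,E:wait,S:car4-GO,W:wait | queues: N=0 E=0 S=0 W=0

N: empty
E: empty
S: empty
W: empty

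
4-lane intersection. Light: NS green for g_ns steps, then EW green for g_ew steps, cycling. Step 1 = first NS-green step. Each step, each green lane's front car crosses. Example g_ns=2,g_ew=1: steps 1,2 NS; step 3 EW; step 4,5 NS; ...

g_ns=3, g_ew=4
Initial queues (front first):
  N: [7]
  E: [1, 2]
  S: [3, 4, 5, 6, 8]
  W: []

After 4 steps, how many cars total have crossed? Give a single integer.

Step 1 [NS]: N:car7-GO,E:wait,S:car3-GO,W:wait | queues: N=0 E=2 S=4 W=0
Step 2 [NS]: N:empty,E:wait,S:car4-GO,W:wait | queues: N=0 E=2 S=3 W=0
Step 3 [NS]: N:empty,E:wait,S:car5-GO,W:wait | queues: N=0 E=2 S=2 W=0
Step 4 [EW]: N:wait,E:car1-GO,S:wait,W:empty | queues: N=0 E=1 S=2 W=0
Cars crossed by step 4: 5

Answer: 5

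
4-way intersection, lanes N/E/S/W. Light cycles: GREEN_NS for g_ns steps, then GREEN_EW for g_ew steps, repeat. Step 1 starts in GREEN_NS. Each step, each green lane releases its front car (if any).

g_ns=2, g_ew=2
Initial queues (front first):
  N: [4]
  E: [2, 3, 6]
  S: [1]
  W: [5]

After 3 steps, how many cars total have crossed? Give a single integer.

Answer: 4

Derivation:
Step 1 [NS]: N:car4-GO,E:wait,S:car1-GO,W:wait | queues: N=0 E=3 S=0 W=1
Step 2 [NS]: N:empty,E:wait,S:empty,W:wait | queues: N=0 E=3 S=0 W=1
Step 3 [EW]: N:wait,E:car2-GO,S:wait,W:car5-GO | queues: N=0 E=2 S=0 W=0
Cars crossed by step 3: 4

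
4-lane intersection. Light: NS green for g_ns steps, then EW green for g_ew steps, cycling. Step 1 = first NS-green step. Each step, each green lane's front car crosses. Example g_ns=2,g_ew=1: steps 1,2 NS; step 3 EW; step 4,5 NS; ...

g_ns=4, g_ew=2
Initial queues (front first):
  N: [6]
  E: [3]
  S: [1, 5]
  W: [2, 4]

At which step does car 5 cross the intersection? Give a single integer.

Step 1 [NS]: N:car6-GO,E:wait,S:car1-GO,W:wait | queues: N=0 E=1 S=1 W=2
Step 2 [NS]: N:empty,E:wait,S:car5-GO,W:wait | queues: N=0 E=1 S=0 W=2
Step 3 [NS]: N:empty,E:wait,S:empty,W:wait | queues: N=0 E=1 S=0 W=2
Step 4 [NS]: N:empty,E:wait,S:empty,W:wait | queues: N=0 E=1 S=0 W=2
Step 5 [EW]: N:wait,E:car3-GO,S:wait,W:car2-GO | queues: N=0 E=0 S=0 W=1
Step 6 [EW]: N:wait,E:empty,S:wait,W:car4-GO | queues: N=0 E=0 S=0 W=0
Car 5 crosses at step 2

2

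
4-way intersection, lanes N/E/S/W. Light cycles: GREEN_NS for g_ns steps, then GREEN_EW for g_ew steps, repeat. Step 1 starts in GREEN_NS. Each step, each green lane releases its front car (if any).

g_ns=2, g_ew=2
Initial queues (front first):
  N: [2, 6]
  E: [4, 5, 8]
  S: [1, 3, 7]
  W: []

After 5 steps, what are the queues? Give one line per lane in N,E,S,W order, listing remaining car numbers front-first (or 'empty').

Step 1 [NS]: N:car2-GO,E:wait,S:car1-GO,W:wait | queues: N=1 E=3 S=2 W=0
Step 2 [NS]: N:car6-GO,E:wait,S:car3-GO,W:wait | queues: N=0 E=3 S=1 W=0
Step 3 [EW]: N:wait,E:car4-GO,S:wait,W:empty | queues: N=0 E=2 S=1 W=0
Step 4 [EW]: N:wait,E:car5-GO,S:wait,W:empty | queues: N=0 E=1 S=1 W=0
Step 5 [NS]: N:empty,E:wait,S:car7-GO,W:wait | queues: N=0 E=1 S=0 W=0

N: empty
E: 8
S: empty
W: empty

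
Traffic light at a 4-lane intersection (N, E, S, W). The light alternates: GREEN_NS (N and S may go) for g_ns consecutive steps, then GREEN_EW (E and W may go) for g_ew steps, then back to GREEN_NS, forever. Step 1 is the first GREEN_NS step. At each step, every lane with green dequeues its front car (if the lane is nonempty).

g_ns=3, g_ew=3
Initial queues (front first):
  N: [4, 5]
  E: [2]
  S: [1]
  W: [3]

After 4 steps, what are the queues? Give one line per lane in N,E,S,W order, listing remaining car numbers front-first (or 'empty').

Step 1 [NS]: N:car4-GO,E:wait,S:car1-GO,W:wait | queues: N=1 E=1 S=0 W=1
Step 2 [NS]: N:car5-GO,E:wait,S:empty,W:wait | queues: N=0 E=1 S=0 W=1
Step 3 [NS]: N:empty,E:wait,S:empty,W:wait | queues: N=0 E=1 S=0 W=1
Step 4 [EW]: N:wait,E:car2-GO,S:wait,W:car3-GO | queues: N=0 E=0 S=0 W=0

N: empty
E: empty
S: empty
W: empty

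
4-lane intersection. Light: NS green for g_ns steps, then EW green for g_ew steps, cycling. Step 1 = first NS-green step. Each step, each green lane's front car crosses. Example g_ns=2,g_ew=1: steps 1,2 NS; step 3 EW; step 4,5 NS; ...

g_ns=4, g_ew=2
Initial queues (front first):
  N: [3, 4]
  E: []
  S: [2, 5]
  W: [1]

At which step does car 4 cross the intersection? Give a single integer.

Step 1 [NS]: N:car3-GO,E:wait,S:car2-GO,W:wait | queues: N=1 E=0 S=1 W=1
Step 2 [NS]: N:car4-GO,E:wait,S:car5-GO,W:wait | queues: N=0 E=0 S=0 W=1
Step 3 [NS]: N:empty,E:wait,S:empty,W:wait | queues: N=0 E=0 S=0 W=1
Step 4 [NS]: N:empty,E:wait,S:empty,W:wait | queues: N=0 E=0 S=0 W=1
Step 5 [EW]: N:wait,E:empty,S:wait,W:car1-GO | queues: N=0 E=0 S=0 W=0
Car 4 crosses at step 2

2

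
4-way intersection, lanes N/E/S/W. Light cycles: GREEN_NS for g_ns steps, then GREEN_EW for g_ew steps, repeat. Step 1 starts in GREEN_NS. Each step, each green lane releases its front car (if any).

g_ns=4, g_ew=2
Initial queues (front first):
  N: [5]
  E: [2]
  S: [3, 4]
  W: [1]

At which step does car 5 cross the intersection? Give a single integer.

Step 1 [NS]: N:car5-GO,E:wait,S:car3-GO,W:wait | queues: N=0 E=1 S=1 W=1
Step 2 [NS]: N:empty,E:wait,S:car4-GO,W:wait | queues: N=0 E=1 S=0 W=1
Step 3 [NS]: N:empty,E:wait,S:empty,W:wait | queues: N=0 E=1 S=0 W=1
Step 4 [NS]: N:empty,E:wait,S:empty,W:wait | queues: N=0 E=1 S=0 W=1
Step 5 [EW]: N:wait,E:car2-GO,S:wait,W:car1-GO | queues: N=0 E=0 S=0 W=0
Car 5 crosses at step 1

1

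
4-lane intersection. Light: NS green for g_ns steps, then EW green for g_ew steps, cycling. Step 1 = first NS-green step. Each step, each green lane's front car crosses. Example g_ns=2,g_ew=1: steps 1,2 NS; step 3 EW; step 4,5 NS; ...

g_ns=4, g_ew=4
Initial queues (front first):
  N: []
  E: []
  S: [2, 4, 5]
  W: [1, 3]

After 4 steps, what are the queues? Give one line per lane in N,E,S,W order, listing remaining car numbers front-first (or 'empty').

Step 1 [NS]: N:empty,E:wait,S:car2-GO,W:wait | queues: N=0 E=0 S=2 W=2
Step 2 [NS]: N:empty,E:wait,S:car4-GO,W:wait | queues: N=0 E=0 S=1 W=2
Step 3 [NS]: N:empty,E:wait,S:car5-GO,W:wait | queues: N=0 E=0 S=0 W=2
Step 4 [NS]: N:empty,E:wait,S:empty,W:wait | queues: N=0 E=0 S=0 W=2

N: empty
E: empty
S: empty
W: 1 3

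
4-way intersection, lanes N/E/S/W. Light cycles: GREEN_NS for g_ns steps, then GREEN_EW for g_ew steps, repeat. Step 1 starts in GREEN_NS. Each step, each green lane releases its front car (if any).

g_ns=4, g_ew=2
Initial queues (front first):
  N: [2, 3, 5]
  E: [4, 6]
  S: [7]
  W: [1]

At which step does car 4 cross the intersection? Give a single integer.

Step 1 [NS]: N:car2-GO,E:wait,S:car7-GO,W:wait | queues: N=2 E=2 S=0 W=1
Step 2 [NS]: N:car3-GO,E:wait,S:empty,W:wait | queues: N=1 E=2 S=0 W=1
Step 3 [NS]: N:car5-GO,E:wait,S:empty,W:wait | queues: N=0 E=2 S=0 W=1
Step 4 [NS]: N:empty,E:wait,S:empty,W:wait | queues: N=0 E=2 S=0 W=1
Step 5 [EW]: N:wait,E:car4-GO,S:wait,W:car1-GO | queues: N=0 E=1 S=0 W=0
Step 6 [EW]: N:wait,E:car6-GO,S:wait,W:empty | queues: N=0 E=0 S=0 W=0
Car 4 crosses at step 5

5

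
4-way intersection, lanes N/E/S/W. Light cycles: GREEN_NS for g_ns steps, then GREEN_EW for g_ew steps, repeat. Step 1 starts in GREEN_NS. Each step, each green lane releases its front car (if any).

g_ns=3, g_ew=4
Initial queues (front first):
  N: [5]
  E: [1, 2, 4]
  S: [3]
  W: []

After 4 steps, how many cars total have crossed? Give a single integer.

Step 1 [NS]: N:car5-GO,E:wait,S:car3-GO,W:wait | queues: N=0 E=3 S=0 W=0
Step 2 [NS]: N:empty,E:wait,S:empty,W:wait | queues: N=0 E=3 S=0 W=0
Step 3 [NS]: N:empty,E:wait,S:empty,W:wait | queues: N=0 E=3 S=0 W=0
Step 4 [EW]: N:wait,E:car1-GO,S:wait,W:empty | queues: N=0 E=2 S=0 W=0
Cars crossed by step 4: 3

Answer: 3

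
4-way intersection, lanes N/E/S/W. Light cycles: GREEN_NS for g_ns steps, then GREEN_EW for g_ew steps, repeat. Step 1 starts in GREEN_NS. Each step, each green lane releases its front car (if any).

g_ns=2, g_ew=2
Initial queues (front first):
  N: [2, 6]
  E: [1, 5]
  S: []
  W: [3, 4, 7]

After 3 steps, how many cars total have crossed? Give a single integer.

Step 1 [NS]: N:car2-GO,E:wait,S:empty,W:wait | queues: N=1 E=2 S=0 W=3
Step 2 [NS]: N:car6-GO,E:wait,S:empty,W:wait | queues: N=0 E=2 S=0 W=3
Step 3 [EW]: N:wait,E:car1-GO,S:wait,W:car3-GO | queues: N=0 E=1 S=0 W=2
Cars crossed by step 3: 4

Answer: 4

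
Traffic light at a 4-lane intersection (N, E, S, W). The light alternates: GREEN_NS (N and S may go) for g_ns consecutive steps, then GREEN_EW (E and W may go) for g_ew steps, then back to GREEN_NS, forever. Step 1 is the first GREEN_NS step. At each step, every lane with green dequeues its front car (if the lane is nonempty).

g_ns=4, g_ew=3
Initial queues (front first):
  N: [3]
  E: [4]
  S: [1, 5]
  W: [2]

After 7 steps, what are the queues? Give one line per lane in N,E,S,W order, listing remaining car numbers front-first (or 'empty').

Step 1 [NS]: N:car3-GO,E:wait,S:car1-GO,W:wait | queues: N=0 E=1 S=1 W=1
Step 2 [NS]: N:empty,E:wait,S:car5-GO,W:wait | queues: N=0 E=1 S=0 W=1
Step 3 [NS]: N:empty,E:wait,S:empty,W:wait | queues: N=0 E=1 S=0 W=1
Step 4 [NS]: N:empty,E:wait,S:empty,W:wait | queues: N=0 E=1 S=0 W=1
Step 5 [EW]: N:wait,E:car4-GO,S:wait,W:car2-GO | queues: N=0 E=0 S=0 W=0

N: empty
E: empty
S: empty
W: empty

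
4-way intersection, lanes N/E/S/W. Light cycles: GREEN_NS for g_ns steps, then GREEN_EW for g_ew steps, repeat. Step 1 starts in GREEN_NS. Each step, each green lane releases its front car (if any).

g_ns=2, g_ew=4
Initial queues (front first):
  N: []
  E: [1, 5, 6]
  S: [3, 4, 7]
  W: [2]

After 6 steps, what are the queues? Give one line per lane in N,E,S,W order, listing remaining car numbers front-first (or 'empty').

Step 1 [NS]: N:empty,E:wait,S:car3-GO,W:wait | queues: N=0 E=3 S=2 W=1
Step 2 [NS]: N:empty,E:wait,S:car4-GO,W:wait | queues: N=0 E=3 S=1 W=1
Step 3 [EW]: N:wait,E:car1-GO,S:wait,W:car2-GO | queues: N=0 E=2 S=1 W=0
Step 4 [EW]: N:wait,E:car5-GO,S:wait,W:empty | queues: N=0 E=1 S=1 W=0
Step 5 [EW]: N:wait,E:car6-GO,S:wait,W:empty | queues: N=0 E=0 S=1 W=0
Step 6 [EW]: N:wait,E:empty,S:wait,W:empty | queues: N=0 E=0 S=1 W=0

N: empty
E: empty
S: 7
W: empty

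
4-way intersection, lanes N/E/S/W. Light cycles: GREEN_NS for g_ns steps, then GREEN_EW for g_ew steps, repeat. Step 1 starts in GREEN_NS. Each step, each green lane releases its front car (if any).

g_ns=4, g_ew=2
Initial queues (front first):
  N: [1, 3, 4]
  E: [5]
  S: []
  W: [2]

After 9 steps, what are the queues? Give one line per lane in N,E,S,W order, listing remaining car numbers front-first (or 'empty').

Step 1 [NS]: N:car1-GO,E:wait,S:empty,W:wait | queues: N=2 E=1 S=0 W=1
Step 2 [NS]: N:car3-GO,E:wait,S:empty,W:wait | queues: N=1 E=1 S=0 W=1
Step 3 [NS]: N:car4-GO,E:wait,S:empty,W:wait | queues: N=0 E=1 S=0 W=1
Step 4 [NS]: N:empty,E:wait,S:empty,W:wait | queues: N=0 E=1 S=0 W=1
Step 5 [EW]: N:wait,E:car5-GO,S:wait,W:car2-GO | queues: N=0 E=0 S=0 W=0

N: empty
E: empty
S: empty
W: empty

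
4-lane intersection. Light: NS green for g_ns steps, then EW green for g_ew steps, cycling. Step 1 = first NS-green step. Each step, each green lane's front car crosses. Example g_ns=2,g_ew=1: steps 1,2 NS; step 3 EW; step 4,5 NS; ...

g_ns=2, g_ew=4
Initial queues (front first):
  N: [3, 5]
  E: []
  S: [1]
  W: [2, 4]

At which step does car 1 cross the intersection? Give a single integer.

Step 1 [NS]: N:car3-GO,E:wait,S:car1-GO,W:wait | queues: N=1 E=0 S=0 W=2
Step 2 [NS]: N:car5-GO,E:wait,S:empty,W:wait | queues: N=0 E=0 S=0 W=2
Step 3 [EW]: N:wait,E:empty,S:wait,W:car2-GO | queues: N=0 E=0 S=0 W=1
Step 4 [EW]: N:wait,E:empty,S:wait,W:car4-GO | queues: N=0 E=0 S=0 W=0
Car 1 crosses at step 1

1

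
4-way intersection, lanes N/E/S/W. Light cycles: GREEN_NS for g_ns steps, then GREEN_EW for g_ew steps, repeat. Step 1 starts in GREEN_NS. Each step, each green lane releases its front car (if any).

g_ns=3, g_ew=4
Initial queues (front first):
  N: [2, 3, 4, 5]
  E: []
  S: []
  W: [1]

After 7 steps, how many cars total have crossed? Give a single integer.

Answer: 4

Derivation:
Step 1 [NS]: N:car2-GO,E:wait,S:empty,W:wait | queues: N=3 E=0 S=0 W=1
Step 2 [NS]: N:car3-GO,E:wait,S:empty,W:wait | queues: N=2 E=0 S=0 W=1
Step 3 [NS]: N:car4-GO,E:wait,S:empty,W:wait | queues: N=1 E=0 S=0 W=1
Step 4 [EW]: N:wait,E:empty,S:wait,W:car1-GO | queues: N=1 E=0 S=0 W=0
Step 5 [EW]: N:wait,E:empty,S:wait,W:empty | queues: N=1 E=0 S=0 W=0
Step 6 [EW]: N:wait,E:empty,S:wait,W:empty | queues: N=1 E=0 S=0 W=0
Step 7 [EW]: N:wait,E:empty,S:wait,W:empty | queues: N=1 E=0 S=0 W=0
Cars crossed by step 7: 4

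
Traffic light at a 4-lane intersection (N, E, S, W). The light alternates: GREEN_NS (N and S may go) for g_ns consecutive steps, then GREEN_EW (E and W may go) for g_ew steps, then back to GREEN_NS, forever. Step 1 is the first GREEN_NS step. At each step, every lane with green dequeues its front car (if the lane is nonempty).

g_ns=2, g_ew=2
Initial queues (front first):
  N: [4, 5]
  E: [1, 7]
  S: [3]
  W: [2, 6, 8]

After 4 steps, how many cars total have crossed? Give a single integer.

Answer: 7

Derivation:
Step 1 [NS]: N:car4-GO,E:wait,S:car3-GO,W:wait | queues: N=1 E=2 S=0 W=3
Step 2 [NS]: N:car5-GO,E:wait,S:empty,W:wait | queues: N=0 E=2 S=0 W=3
Step 3 [EW]: N:wait,E:car1-GO,S:wait,W:car2-GO | queues: N=0 E=1 S=0 W=2
Step 4 [EW]: N:wait,E:car7-GO,S:wait,W:car6-GO | queues: N=0 E=0 S=0 W=1
Cars crossed by step 4: 7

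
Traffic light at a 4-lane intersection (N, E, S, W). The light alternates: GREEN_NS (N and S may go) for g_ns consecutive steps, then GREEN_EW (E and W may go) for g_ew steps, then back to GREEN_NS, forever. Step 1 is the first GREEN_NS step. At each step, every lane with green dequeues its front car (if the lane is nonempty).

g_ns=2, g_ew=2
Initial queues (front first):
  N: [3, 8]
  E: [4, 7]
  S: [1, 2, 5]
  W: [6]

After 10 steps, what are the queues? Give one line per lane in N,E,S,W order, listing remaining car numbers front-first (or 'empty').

Step 1 [NS]: N:car3-GO,E:wait,S:car1-GO,W:wait | queues: N=1 E=2 S=2 W=1
Step 2 [NS]: N:car8-GO,E:wait,S:car2-GO,W:wait | queues: N=0 E=2 S=1 W=1
Step 3 [EW]: N:wait,E:car4-GO,S:wait,W:car6-GO | queues: N=0 E=1 S=1 W=0
Step 4 [EW]: N:wait,E:car7-GO,S:wait,W:empty | queues: N=0 E=0 S=1 W=0
Step 5 [NS]: N:empty,E:wait,S:car5-GO,W:wait | queues: N=0 E=0 S=0 W=0

N: empty
E: empty
S: empty
W: empty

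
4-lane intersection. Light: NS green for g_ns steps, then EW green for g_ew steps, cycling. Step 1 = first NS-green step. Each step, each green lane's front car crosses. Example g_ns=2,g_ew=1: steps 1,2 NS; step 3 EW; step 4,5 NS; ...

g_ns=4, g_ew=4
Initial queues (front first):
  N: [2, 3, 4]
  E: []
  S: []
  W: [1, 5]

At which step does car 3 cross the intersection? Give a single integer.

Step 1 [NS]: N:car2-GO,E:wait,S:empty,W:wait | queues: N=2 E=0 S=0 W=2
Step 2 [NS]: N:car3-GO,E:wait,S:empty,W:wait | queues: N=1 E=0 S=0 W=2
Step 3 [NS]: N:car4-GO,E:wait,S:empty,W:wait | queues: N=0 E=0 S=0 W=2
Step 4 [NS]: N:empty,E:wait,S:empty,W:wait | queues: N=0 E=0 S=0 W=2
Step 5 [EW]: N:wait,E:empty,S:wait,W:car1-GO | queues: N=0 E=0 S=0 W=1
Step 6 [EW]: N:wait,E:empty,S:wait,W:car5-GO | queues: N=0 E=0 S=0 W=0
Car 3 crosses at step 2

2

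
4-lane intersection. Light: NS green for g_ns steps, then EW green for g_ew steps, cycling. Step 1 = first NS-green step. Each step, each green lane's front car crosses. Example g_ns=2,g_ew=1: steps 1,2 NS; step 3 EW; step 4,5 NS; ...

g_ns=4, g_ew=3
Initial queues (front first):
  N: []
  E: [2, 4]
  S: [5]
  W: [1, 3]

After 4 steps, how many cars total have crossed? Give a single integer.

Step 1 [NS]: N:empty,E:wait,S:car5-GO,W:wait | queues: N=0 E=2 S=0 W=2
Step 2 [NS]: N:empty,E:wait,S:empty,W:wait | queues: N=0 E=2 S=0 W=2
Step 3 [NS]: N:empty,E:wait,S:empty,W:wait | queues: N=0 E=2 S=0 W=2
Step 4 [NS]: N:empty,E:wait,S:empty,W:wait | queues: N=0 E=2 S=0 W=2
Cars crossed by step 4: 1

Answer: 1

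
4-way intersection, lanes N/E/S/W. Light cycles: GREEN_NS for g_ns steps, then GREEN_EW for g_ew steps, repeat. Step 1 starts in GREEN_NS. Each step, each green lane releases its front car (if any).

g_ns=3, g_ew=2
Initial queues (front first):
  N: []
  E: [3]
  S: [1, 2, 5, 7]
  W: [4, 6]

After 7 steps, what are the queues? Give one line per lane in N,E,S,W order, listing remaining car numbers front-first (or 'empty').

Step 1 [NS]: N:empty,E:wait,S:car1-GO,W:wait | queues: N=0 E=1 S=3 W=2
Step 2 [NS]: N:empty,E:wait,S:car2-GO,W:wait | queues: N=0 E=1 S=2 W=2
Step 3 [NS]: N:empty,E:wait,S:car5-GO,W:wait | queues: N=0 E=1 S=1 W=2
Step 4 [EW]: N:wait,E:car3-GO,S:wait,W:car4-GO | queues: N=0 E=0 S=1 W=1
Step 5 [EW]: N:wait,E:empty,S:wait,W:car6-GO | queues: N=0 E=0 S=1 W=0
Step 6 [NS]: N:empty,E:wait,S:car7-GO,W:wait | queues: N=0 E=0 S=0 W=0

N: empty
E: empty
S: empty
W: empty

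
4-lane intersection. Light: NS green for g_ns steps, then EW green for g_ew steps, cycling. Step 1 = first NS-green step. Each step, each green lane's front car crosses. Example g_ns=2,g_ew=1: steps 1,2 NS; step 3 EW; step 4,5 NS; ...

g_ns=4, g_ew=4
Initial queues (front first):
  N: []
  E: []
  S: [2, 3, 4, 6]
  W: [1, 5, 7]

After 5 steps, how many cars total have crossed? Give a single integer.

Step 1 [NS]: N:empty,E:wait,S:car2-GO,W:wait | queues: N=0 E=0 S=3 W=3
Step 2 [NS]: N:empty,E:wait,S:car3-GO,W:wait | queues: N=0 E=0 S=2 W=3
Step 3 [NS]: N:empty,E:wait,S:car4-GO,W:wait | queues: N=0 E=0 S=1 W=3
Step 4 [NS]: N:empty,E:wait,S:car6-GO,W:wait | queues: N=0 E=0 S=0 W=3
Step 5 [EW]: N:wait,E:empty,S:wait,W:car1-GO | queues: N=0 E=0 S=0 W=2
Cars crossed by step 5: 5

Answer: 5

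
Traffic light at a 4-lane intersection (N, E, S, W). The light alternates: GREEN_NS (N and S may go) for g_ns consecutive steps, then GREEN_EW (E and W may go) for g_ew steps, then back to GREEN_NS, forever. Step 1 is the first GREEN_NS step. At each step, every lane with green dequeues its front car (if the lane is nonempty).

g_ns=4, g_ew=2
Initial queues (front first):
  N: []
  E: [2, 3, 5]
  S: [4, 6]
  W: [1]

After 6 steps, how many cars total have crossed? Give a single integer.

Step 1 [NS]: N:empty,E:wait,S:car4-GO,W:wait | queues: N=0 E=3 S=1 W=1
Step 2 [NS]: N:empty,E:wait,S:car6-GO,W:wait | queues: N=0 E=3 S=0 W=1
Step 3 [NS]: N:empty,E:wait,S:empty,W:wait | queues: N=0 E=3 S=0 W=1
Step 4 [NS]: N:empty,E:wait,S:empty,W:wait | queues: N=0 E=3 S=0 W=1
Step 5 [EW]: N:wait,E:car2-GO,S:wait,W:car1-GO | queues: N=0 E=2 S=0 W=0
Step 6 [EW]: N:wait,E:car3-GO,S:wait,W:empty | queues: N=0 E=1 S=0 W=0
Cars crossed by step 6: 5

Answer: 5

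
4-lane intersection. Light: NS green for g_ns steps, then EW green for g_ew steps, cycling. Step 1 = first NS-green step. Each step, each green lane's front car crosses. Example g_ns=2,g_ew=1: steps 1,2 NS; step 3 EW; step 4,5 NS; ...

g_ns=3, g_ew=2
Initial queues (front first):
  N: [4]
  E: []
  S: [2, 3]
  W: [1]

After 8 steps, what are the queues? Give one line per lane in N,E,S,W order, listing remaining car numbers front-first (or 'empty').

Step 1 [NS]: N:car4-GO,E:wait,S:car2-GO,W:wait | queues: N=0 E=0 S=1 W=1
Step 2 [NS]: N:empty,E:wait,S:car3-GO,W:wait | queues: N=0 E=0 S=0 W=1
Step 3 [NS]: N:empty,E:wait,S:empty,W:wait | queues: N=0 E=0 S=0 W=1
Step 4 [EW]: N:wait,E:empty,S:wait,W:car1-GO | queues: N=0 E=0 S=0 W=0

N: empty
E: empty
S: empty
W: empty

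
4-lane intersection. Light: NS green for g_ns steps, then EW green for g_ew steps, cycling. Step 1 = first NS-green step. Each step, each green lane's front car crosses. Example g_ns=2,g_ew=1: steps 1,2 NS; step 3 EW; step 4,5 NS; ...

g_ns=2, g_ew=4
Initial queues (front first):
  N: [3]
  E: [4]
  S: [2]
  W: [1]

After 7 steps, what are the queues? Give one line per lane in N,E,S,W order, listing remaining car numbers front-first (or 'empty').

Step 1 [NS]: N:car3-GO,E:wait,S:car2-GO,W:wait | queues: N=0 E=1 S=0 W=1
Step 2 [NS]: N:empty,E:wait,S:empty,W:wait | queues: N=0 E=1 S=0 W=1
Step 3 [EW]: N:wait,E:car4-GO,S:wait,W:car1-GO | queues: N=0 E=0 S=0 W=0

N: empty
E: empty
S: empty
W: empty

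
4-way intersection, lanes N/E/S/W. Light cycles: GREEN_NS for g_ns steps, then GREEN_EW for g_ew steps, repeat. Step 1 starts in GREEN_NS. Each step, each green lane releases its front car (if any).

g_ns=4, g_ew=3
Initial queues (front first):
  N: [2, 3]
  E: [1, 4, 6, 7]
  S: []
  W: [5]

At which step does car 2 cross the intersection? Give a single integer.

Step 1 [NS]: N:car2-GO,E:wait,S:empty,W:wait | queues: N=1 E=4 S=0 W=1
Step 2 [NS]: N:car3-GO,E:wait,S:empty,W:wait | queues: N=0 E=4 S=0 W=1
Step 3 [NS]: N:empty,E:wait,S:empty,W:wait | queues: N=0 E=4 S=0 W=1
Step 4 [NS]: N:empty,E:wait,S:empty,W:wait | queues: N=0 E=4 S=0 W=1
Step 5 [EW]: N:wait,E:car1-GO,S:wait,W:car5-GO | queues: N=0 E=3 S=0 W=0
Step 6 [EW]: N:wait,E:car4-GO,S:wait,W:empty | queues: N=0 E=2 S=0 W=0
Step 7 [EW]: N:wait,E:car6-GO,S:wait,W:empty | queues: N=0 E=1 S=0 W=0
Step 8 [NS]: N:empty,E:wait,S:empty,W:wait | queues: N=0 E=1 S=0 W=0
Step 9 [NS]: N:empty,E:wait,S:empty,W:wait | queues: N=0 E=1 S=0 W=0
Step 10 [NS]: N:empty,E:wait,S:empty,W:wait | queues: N=0 E=1 S=0 W=0
Step 11 [NS]: N:empty,E:wait,S:empty,W:wait | queues: N=0 E=1 S=0 W=0
Step 12 [EW]: N:wait,E:car7-GO,S:wait,W:empty | queues: N=0 E=0 S=0 W=0
Car 2 crosses at step 1

1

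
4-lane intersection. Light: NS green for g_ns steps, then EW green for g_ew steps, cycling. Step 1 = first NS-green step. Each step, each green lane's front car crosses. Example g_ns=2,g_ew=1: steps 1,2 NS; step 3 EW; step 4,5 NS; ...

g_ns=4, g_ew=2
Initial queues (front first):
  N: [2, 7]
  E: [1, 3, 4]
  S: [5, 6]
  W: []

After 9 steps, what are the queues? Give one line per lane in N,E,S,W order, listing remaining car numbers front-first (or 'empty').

Step 1 [NS]: N:car2-GO,E:wait,S:car5-GO,W:wait | queues: N=1 E=3 S=1 W=0
Step 2 [NS]: N:car7-GO,E:wait,S:car6-GO,W:wait | queues: N=0 E=3 S=0 W=0
Step 3 [NS]: N:empty,E:wait,S:empty,W:wait | queues: N=0 E=3 S=0 W=0
Step 4 [NS]: N:empty,E:wait,S:empty,W:wait | queues: N=0 E=3 S=0 W=0
Step 5 [EW]: N:wait,E:car1-GO,S:wait,W:empty | queues: N=0 E=2 S=0 W=0
Step 6 [EW]: N:wait,E:car3-GO,S:wait,W:empty | queues: N=0 E=1 S=0 W=0
Step 7 [NS]: N:empty,E:wait,S:empty,W:wait | queues: N=0 E=1 S=0 W=0
Step 8 [NS]: N:empty,E:wait,S:empty,W:wait | queues: N=0 E=1 S=0 W=0
Step 9 [NS]: N:empty,E:wait,S:empty,W:wait | queues: N=0 E=1 S=0 W=0

N: empty
E: 4
S: empty
W: empty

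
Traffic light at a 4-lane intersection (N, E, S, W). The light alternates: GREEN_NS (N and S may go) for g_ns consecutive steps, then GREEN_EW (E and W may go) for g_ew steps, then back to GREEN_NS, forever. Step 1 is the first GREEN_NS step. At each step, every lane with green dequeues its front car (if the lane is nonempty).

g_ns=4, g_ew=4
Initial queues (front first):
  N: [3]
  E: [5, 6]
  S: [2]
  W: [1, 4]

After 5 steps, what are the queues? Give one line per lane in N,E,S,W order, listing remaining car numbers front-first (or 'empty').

Step 1 [NS]: N:car3-GO,E:wait,S:car2-GO,W:wait | queues: N=0 E=2 S=0 W=2
Step 2 [NS]: N:empty,E:wait,S:empty,W:wait | queues: N=0 E=2 S=0 W=2
Step 3 [NS]: N:empty,E:wait,S:empty,W:wait | queues: N=0 E=2 S=0 W=2
Step 4 [NS]: N:empty,E:wait,S:empty,W:wait | queues: N=0 E=2 S=0 W=2
Step 5 [EW]: N:wait,E:car5-GO,S:wait,W:car1-GO | queues: N=0 E=1 S=0 W=1

N: empty
E: 6
S: empty
W: 4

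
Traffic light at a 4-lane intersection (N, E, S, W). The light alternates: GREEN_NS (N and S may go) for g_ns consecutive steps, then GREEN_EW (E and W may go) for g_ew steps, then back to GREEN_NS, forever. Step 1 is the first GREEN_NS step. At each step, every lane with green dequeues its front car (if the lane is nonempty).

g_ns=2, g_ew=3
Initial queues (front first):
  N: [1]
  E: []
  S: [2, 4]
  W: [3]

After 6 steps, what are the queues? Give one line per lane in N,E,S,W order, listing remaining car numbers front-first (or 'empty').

Step 1 [NS]: N:car1-GO,E:wait,S:car2-GO,W:wait | queues: N=0 E=0 S=1 W=1
Step 2 [NS]: N:empty,E:wait,S:car4-GO,W:wait | queues: N=0 E=0 S=0 W=1
Step 3 [EW]: N:wait,E:empty,S:wait,W:car3-GO | queues: N=0 E=0 S=0 W=0

N: empty
E: empty
S: empty
W: empty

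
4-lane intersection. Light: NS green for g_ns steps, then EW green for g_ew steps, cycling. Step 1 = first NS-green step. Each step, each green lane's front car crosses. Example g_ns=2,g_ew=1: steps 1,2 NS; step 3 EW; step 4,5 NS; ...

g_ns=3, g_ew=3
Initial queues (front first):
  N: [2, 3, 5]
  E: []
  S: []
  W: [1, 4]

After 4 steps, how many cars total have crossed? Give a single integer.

Step 1 [NS]: N:car2-GO,E:wait,S:empty,W:wait | queues: N=2 E=0 S=0 W=2
Step 2 [NS]: N:car3-GO,E:wait,S:empty,W:wait | queues: N=1 E=0 S=0 W=2
Step 3 [NS]: N:car5-GO,E:wait,S:empty,W:wait | queues: N=0 E=0 S=0 W=2
Step 4 [EW]: N:wait,E:empty,S:wait,W:car1-GO | queues: N=0 E=0 S=0 W=1
Cars crossed by step 4: 4

Answer: 4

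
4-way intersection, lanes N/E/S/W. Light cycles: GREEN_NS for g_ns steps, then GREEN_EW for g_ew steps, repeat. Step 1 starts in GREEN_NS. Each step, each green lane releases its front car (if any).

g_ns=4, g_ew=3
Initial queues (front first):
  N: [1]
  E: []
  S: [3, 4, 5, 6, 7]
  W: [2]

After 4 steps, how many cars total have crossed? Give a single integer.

Answer: 5

Derivation:
Step 1 [NS]: N:car1-GO,E:wait,S:car3-GO,W:wait | queues: N=0 E=0 S=4 W=1
Step 2 [NS]: N:empty,E:wait,S:car4-GO,W:wait | queues: N=0 E=0 S=3 W=1
Step 3 [NS]: N:empty,E:wait,S:car5-GO,W:wait | queues: N=0 E=0 S=2 W=1
Step 4 [NS]: N:empty,E:wait,S:car6-GO,W:wait | queues: N=0 E=0 S=1 W=1
Cars crossed by step 4: 5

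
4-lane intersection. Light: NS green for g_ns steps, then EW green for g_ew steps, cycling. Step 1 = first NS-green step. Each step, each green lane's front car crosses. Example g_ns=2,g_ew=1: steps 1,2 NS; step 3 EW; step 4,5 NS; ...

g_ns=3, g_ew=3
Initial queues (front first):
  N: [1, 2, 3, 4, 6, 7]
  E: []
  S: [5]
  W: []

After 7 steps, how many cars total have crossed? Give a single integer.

Step 1 [NS]: N:car1-GO,E:wait,S:car5-GO,W:wait | queues: N=5 E=0 S=0 W=0
Step 2 [NS]: N:car2-GO,E:wait,S:empty,W:wait | queues: N=4 E=0 S=0 W=0
Step 3 [NS]: N:car3-GO,E:wait,S:empty,W:wait | queues: N=3 E=0 S=0 W=0
Step 4 [EW]: N:wait,E:empty,S:wait,W:empty | queues: N=3 E=0 S=0 W=0
Step 5 [EW]: N:wait,E:empty,S:wait,W:empty | queues: N=3 E=0 S=0 W=0
Step 6 [EW]: N:wait,E:empty,S:wait,W:empty | queues: N=3 E=0 S=0 W=0
Step 7 [NS]: N:car4-GO,E:wait,S:empty,W:wait | queues: N=2 E=0 S=0 W=0
Cars crossed by step 7: 5

Answer: 5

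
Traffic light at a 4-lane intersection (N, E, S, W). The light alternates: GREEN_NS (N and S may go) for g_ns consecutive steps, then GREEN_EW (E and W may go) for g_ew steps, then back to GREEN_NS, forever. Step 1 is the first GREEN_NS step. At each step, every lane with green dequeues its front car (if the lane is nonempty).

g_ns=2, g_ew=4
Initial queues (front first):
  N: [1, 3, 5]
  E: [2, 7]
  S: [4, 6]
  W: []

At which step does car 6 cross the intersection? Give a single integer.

Step 1 [NS]: N:car1-GO,E:wait,S:car4-GO,W:wait | queues: N=2 E=2 S=1 W=0
Step 2 [NS]: N:car3-GO,E:wait,S:car6-GO,W:wait | queues: N=1 E=2 S=0 W=0
Step 3 [EW]: N:wait,E:car2-GO,S:wait,W:empty | queues: N=1 E=1 S=0 W=0
Step 4 [EW]: N:wait,E:car7-GO,S:wait,W:empty | queues: N=1 E=0 S=0 W=0
Step 5 [EW]: N:wait,E:empty,S:wait,W:empty | queues: N=1 E=0 S=0 W=0
Step 6 [EW]: N:wait,E:empty,S:wait,W:empty | queues: N=1 E=0 S=0 W=0
Step 7 [NS]: N:car5-GO,E:wait,S:empty,W:wait | queues: N=0 E=0 S=0 W=0
Car 6 crosses at step 2

2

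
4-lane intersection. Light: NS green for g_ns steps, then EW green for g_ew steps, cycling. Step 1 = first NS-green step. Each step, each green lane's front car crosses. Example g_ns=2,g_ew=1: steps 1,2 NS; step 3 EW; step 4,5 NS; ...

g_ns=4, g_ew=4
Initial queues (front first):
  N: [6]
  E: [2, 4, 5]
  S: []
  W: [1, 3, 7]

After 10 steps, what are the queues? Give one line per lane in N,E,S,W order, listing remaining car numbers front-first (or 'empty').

Step 1 [NS]: N:car6-GO,E:wait,S:empty,W:wait | queues: N=0 E=3 S=0 W=3
Step 2 [NS]: N:empty,E:wait,S:empty,W:wait | queues: N=0 E=3 S=0 W=3
Step 3 [NS]: N:empty,E:wait,S:empty,W:wait | queues: N=0 E=3 S=0 W=3
Step 4 [NS]: N:empty,E:wait,S:empty,W:wait | queues: N=0 E=3 S=0 W=3
Step 5 [EW]: N:wait,E:car2-GO,S:wait,W:car1-GO | queues: N=0 E=2 S=0 W=2
Step 6 [EW]: N:wait,E:car4-GO,S:wait,W:car3-GO | queues: N=0 E=1 S=0 W=1
Step 7 [EW]: N:wait,E:car5-GO,S:wait,W:car7-GO | queues: N=0 E=0 S=0 W=0

N: empty
E: empty
S: empty
W: empty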